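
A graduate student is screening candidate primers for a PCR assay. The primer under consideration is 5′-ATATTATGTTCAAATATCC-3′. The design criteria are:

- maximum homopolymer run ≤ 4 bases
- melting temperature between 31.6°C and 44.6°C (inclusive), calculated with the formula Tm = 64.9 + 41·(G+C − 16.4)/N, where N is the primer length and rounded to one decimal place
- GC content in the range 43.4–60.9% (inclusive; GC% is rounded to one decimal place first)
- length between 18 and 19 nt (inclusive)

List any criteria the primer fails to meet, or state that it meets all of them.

Base counts: A=7, T=8, G=1, C=3 (length 19).
homopolymer run: longest run = 3 ✓
Tm: Tm = 64.9 + 41·(4 − 16.4)/19 = 38.1°C ✓
GC content: GC 4/19 = 21.1%, outside 43.4–60.9% ✗
length: length 19 ✓

Fails: GC content.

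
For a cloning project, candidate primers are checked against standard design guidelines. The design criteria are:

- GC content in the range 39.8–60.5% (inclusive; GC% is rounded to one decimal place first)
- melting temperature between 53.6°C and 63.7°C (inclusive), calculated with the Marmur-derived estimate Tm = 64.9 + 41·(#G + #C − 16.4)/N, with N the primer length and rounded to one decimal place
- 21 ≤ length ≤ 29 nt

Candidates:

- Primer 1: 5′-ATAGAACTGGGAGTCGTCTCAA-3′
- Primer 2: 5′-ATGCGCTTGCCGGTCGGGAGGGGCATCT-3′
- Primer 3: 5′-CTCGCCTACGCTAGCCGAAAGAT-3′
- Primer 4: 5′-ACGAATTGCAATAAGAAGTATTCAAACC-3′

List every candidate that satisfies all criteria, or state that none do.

Primer 3 only.

Primer 1 (22 nt, A=7 T=5 G=6 C=4): GC 10/22 = 45.5% ✓; Tm = 64.9 + 41·(10 − 16.4)/22 = 53.0°C, outside 53.6–63.7°C ✗; length 22 ✓ — fails.
Primer 2 (28 nt, A=3 T=6 G=12 C=7): GC 19/28 = 67.9%, outside 39.8–60.5% ✗; Tm = 64.9 + 41·(19 − 16.4)/28 = 68.7°C, outside 53.6–63.7°C ✗; length 28 ✓ — fails.
Primer 3 (23 nt, A=6 T=4 G=5 C=8): GC 13/23 = 56.5% ✓; Tm = 64.9 + 41·(13 − 16.4)/23 = 58.8°C ✓; length 23 ✓ — passes.
Primer 4 (28 nt, A=13 T=6 G=4 C=5): GC 9/28 = 32.1%, outside 39.8–60.5% ✗; Tm = 64.9 + 41·(9 − 16.4)/28 = 54.1°C ✓; length 28 ✓ — fails.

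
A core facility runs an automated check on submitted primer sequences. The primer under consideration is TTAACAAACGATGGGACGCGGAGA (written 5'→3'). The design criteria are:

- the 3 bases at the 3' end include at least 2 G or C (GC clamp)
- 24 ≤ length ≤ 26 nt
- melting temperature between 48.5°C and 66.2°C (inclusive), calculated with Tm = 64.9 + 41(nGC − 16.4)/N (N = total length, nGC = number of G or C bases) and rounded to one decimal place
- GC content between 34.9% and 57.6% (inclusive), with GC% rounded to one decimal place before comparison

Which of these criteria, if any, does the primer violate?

Base counts: A=9, T=3, G=8, C=4 (length 24).
GC clamp: 3' end AGA has 1 G/C, need ≥2 ✗
length: length 24 ✓
Tm: Tm = 64.9 + 41·(12 − 16.4)/24 = 57.4°C ✓
GC content: GC 12/24 = 50.0% ✓

Fails: GC clamp.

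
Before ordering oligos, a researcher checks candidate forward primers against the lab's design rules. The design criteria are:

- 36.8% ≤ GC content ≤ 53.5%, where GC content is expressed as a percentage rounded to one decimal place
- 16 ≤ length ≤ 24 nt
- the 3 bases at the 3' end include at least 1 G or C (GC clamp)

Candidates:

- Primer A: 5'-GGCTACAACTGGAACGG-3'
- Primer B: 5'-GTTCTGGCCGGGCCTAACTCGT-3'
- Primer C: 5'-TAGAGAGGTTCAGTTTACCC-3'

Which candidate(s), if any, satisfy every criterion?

Primer C only.

Primer A (17 nt, A=5 T=2 G=6 C=4): GC 10/17 = 58.8%, outside 36.8–53.5% ✗; length 17 ✓; 3' end CGG has 3 G/C ✓ — fails.
Primer B (22 nt, A=2 T=6 G=7 C=7): GC 14/22 = 63.6%, outside 36.8–53.5% ✗; length 22 ✓; 3' end CGT has 2 G/C ✓ — fails.
Primer C (20 nt, A=5 T=6 G=5 C=4): GC 9/20 = 45.0% ✓; length 20 ✓; 3' end CCC has 3 G/C ✓ — passes.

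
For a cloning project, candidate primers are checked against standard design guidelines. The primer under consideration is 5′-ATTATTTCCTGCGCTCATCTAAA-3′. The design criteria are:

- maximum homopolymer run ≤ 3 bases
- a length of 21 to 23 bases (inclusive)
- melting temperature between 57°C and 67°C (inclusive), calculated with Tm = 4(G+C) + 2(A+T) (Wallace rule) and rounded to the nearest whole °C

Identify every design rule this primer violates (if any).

Meets all criteria.

Base counts: A=6, T=9, G=2, C=6 (length 23).
homopolymer run: longest run = 3 ✓
length: length 23 ✓
Tm: Tm = 2·15 + 4·8 = 62°C ✓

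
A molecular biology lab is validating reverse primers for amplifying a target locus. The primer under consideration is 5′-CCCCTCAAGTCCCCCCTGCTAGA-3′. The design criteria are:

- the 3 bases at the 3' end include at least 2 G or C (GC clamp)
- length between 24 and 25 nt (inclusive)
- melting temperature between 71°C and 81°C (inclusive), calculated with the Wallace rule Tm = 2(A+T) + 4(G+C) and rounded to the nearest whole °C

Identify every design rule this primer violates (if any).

Base counts: A=4, T=4, G=3, C=12 (length 23).
GC clamp: 3' end AGA has 1 G/C, need ≥2 ✗
length: length 23, outside 24–25 ✗
Tm: Tm = 2·8 + 4·15 = 76°C ✓

Fails: GC clamp, length.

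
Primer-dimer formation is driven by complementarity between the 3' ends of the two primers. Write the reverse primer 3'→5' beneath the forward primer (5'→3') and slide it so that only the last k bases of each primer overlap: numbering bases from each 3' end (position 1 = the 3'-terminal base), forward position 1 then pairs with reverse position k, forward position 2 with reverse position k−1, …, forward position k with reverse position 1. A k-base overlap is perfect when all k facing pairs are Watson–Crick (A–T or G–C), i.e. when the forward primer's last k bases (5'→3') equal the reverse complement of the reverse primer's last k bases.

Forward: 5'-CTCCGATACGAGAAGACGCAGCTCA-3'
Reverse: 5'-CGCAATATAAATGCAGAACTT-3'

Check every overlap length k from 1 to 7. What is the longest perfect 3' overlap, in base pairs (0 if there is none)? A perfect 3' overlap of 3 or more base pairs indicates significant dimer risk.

Last 7 bases (5'→3') — forward …CAGCTCA, reverse …AGAACTT.
Reverse complement of the reverse primer's last 7 bases: AAGTTCT; its first k bases are the reverse complement of the reverse primer's last k bases, so a perfect k-base overlap needs the forward primer's last k bases to equal them.
Comparing (forward last k vs required): k=1: A vs A ✓; k=2: CA vs AA ✗; k=3: TCA vs AAG ✗; k=4: CTCA vs AAGT ✗; k=5: GCTCA vs AAGTT ✗; k=6: AGCTCA vs AAGTTC ✗; k=7: CAGCTCA vs AAGTTCT ✗.
Only k = 1 is perfect, so the longest perfect 3' overlap is 1.

Longest perfect overlap: 1 complementary base pair; below the dimer-risk threshold (threshold 3).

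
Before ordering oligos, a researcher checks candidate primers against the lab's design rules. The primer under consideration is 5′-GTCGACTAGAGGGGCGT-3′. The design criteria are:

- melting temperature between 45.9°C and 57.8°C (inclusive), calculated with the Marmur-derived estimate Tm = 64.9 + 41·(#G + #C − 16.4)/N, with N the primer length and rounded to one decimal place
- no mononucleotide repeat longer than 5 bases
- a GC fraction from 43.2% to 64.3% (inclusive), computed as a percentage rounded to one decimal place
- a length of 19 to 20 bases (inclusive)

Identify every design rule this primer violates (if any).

Fails: GC content, length.

Base counts: A=3, T=3, G=8, C=3 (length 17).
Tm: Tm = 64.9 + 41·(11 − 16.4)/17 = 51.9°C ✓
homopolymer run: longest run = 4 ✓
GC content: GC 11/17 = 64.7%, outside 43.2–64.3% ✗
length: length 17, outside 19–20 ✗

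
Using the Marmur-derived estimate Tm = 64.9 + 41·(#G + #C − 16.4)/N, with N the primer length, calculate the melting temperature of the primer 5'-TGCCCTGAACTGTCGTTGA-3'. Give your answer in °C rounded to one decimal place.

51.1°C

Base counts: A=3, T=6, G=5, C=5; G+C = 10, N = 19.
Tm = 64.9 + 41·(10 − 16.4)/19 = 64.9 + -262.40/19 = 51.1°C.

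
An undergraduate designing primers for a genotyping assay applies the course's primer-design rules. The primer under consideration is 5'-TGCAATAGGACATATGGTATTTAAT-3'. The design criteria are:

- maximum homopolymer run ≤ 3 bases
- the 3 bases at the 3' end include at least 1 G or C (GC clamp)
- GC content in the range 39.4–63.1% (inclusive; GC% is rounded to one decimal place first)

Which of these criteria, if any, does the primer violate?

Fails: GC clamp, GC content.

Base counts: A=9, T=9, G=5, C=2 (length 25).
homopolymer run: longest run = 3 ✓
GC clamp: 3' end AAT has 0 G/C, need ≥1 ✗
GC content: GC 7/25 = 28.0%, outside 39.4–63.1% ✗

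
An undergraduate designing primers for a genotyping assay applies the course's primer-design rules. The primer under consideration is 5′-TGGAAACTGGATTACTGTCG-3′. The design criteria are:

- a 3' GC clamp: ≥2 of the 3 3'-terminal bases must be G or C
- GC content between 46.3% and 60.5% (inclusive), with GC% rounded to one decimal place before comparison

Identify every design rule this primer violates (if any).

Base counts: A=5, T=6, G=6, C=3 (length 20).
GC clamp: 3' end TCG has 2 G/C ✓
GC content: GC 9/20 = 45.0%, outside 46.3–60.5% ✗

Fails: GC content.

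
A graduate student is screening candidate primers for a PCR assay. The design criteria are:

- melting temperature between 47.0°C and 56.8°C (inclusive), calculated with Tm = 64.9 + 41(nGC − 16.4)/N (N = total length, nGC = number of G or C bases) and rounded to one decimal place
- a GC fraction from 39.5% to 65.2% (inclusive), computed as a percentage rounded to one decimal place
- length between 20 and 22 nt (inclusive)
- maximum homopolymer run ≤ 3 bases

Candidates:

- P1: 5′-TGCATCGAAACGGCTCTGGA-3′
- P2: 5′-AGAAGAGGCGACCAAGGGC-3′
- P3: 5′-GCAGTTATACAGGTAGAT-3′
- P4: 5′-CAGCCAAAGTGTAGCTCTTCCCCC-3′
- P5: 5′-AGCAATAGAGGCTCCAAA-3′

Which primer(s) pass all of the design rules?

P1 (20 nt, A=5 T=4 G=6 C=5): Tm = 64.9 + 41·(11 − 16.4)/20 = 53.8°C ✓; GC 11/20 = 55.0% ✓; length 20 ✓; longest run = 3 ✓ — passes.
P2 (19 nt, A=7 T=0 G=8 C=4): Tm = 64.9 + 41·(12 − 16.4)/19 = 55.4°C ✓; GC 12/19 = 63.2% ✓; length 19, outside 20–22 ✗; longest run = 3 ✓ — fails.
P3 (18 nt, A=6 T=5 G=5 C=2): Tm = 64.9 + 41·(7 − 16.4)/18 = 43.5°C, outside 47.0–56.8°C ✗; GC 7/18 = 38.9%, outside 39.5–65.2% ✗; length 18, outside 20–22 ✗; longest run = 2 ✓ — fails.
P4 (24 nt, A=5 T=5 G=4 C=10): Tm = 64.9 + 41·(14 − 16.4)/24 = 60.8°C, outside 47.0–56.8°C ✗; GC 14/24 = 58.3% ✓; length 24, outside 20–22 ✗; longest run = 5, exceeds 3 ✗ — fails.
P5 (18 nt, A=8 T=2 G=4 C=4): Tm = 64.9 + 41·(8 − 16.4)/18 = 45.8°C, outside 47.0–56.8°C ✗; GC 8/18 = 44.4% ✓; length 18, outside 20–22 ✗; longest run = 3 ✓ — fails.

P1 only.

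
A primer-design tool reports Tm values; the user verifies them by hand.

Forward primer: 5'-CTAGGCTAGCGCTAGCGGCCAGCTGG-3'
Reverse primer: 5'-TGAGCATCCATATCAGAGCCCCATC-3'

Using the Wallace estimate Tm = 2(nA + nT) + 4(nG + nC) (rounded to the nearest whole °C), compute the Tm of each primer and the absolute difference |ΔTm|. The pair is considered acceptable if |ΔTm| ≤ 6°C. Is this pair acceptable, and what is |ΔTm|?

|ΔTm| = 12°C; the pair is not acceptable.

Forward: A=4 T=4 G=10 C=8 → Tm = 2·8 + 4·18 = 88°C.
Reverse: A=7 T=5 G=4 C=9 → Tm = 2·12 + 4·13 = 76°C.
|ΔTm| = |88 − 76| = 12°C, > 6°C.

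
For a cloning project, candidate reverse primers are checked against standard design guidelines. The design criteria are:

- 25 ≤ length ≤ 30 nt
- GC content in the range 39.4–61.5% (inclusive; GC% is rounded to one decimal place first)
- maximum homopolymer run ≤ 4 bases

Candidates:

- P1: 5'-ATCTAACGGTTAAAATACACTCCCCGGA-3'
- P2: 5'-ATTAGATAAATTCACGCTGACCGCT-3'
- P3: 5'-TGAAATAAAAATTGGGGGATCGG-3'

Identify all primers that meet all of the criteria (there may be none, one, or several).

P1 (28 nt, A=10 T=6 G=4 C=8): length 28 ✓; GC 12/28 = 42.9% ✓; longest run = 4 ✓ — passes.
P2 (25 nt, A=8 T=7 G=4 C=6): length 25 ✓; GC 10/25 = 40.0% ✓; longest run = 3 ✓ — passes.
P3 (23 nt, A=9 T=5 G=8 C=1): length 23, outside 25–30 ✗; GC 9/23 = 39.1%, outside 39.4–61.5% ✗; longest run = 5, exceeds 4 ✗ — fails.

P1 and P2.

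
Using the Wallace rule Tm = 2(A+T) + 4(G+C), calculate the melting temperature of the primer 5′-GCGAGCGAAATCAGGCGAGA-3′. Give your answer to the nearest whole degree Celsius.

64°C

Base counts: A=7, T=1, G=8, C=4 (length 20).
Tm = 2·(7+1) + 4·(8+4) = 2·8 + 4·12 = 16 + 48 = 64°C.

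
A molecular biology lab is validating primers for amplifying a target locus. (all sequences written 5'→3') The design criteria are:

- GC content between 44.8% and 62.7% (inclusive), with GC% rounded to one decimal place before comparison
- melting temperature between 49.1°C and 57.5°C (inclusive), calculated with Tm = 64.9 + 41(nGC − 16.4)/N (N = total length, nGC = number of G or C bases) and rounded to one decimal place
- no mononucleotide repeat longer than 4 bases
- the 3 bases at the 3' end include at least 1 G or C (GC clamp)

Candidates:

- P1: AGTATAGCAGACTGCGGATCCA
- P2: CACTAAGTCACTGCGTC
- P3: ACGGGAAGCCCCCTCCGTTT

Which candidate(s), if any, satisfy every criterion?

P1 only.

P1 (22 nt, A=7 T=4 G=6 C=5): GC 11/22 = 50.0% ✓; Tm = 64.9 + 41·(11 − 16.4)/22 = 54.8°C ✓; longest run = 2 ✓; 3' end CCA has 2 G/C ✓ — passes.
P2 (17 nt, A=4 T=4 G=3 C=6): GC 9/17 = 52.9% ✓; Tm = 64.9 + 41·(9 − 16.4)/17 = 47.1°C, outside 49.1–57.5°C ✗; longest run = 2 ✓; 3' end GTC has 2 G/C ✓ — fails.
P3 (20 nt, A=3 T=4 G=5 C=8): GC 13/20 = 65.0%, outside 44.8–62.7% ✗; Tm = 64.9 + 41·(13 − 16.4)/20 = 57.9°C, outside 49.1–57.5°C ✗; longest run = 5, exceeds 4 ✗; 3' end TTT has 0 G/C, need ≥1 ✗ — fails.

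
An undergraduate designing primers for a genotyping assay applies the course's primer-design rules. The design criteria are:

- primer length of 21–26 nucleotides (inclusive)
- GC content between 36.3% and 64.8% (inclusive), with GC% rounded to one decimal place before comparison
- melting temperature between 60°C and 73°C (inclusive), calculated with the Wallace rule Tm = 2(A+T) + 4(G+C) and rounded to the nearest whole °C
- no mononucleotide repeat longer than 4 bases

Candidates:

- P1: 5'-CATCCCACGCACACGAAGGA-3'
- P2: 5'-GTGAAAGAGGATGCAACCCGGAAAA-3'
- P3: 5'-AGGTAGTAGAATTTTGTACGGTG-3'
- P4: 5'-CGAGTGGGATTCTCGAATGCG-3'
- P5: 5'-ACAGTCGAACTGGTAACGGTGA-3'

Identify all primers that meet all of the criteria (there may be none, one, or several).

P1 (20 nt, A=7 T=1 G=4 C=8): length 20, outside 21–26 ✗; GC 12/20 = 60.0% ✓; Tm = 2·8 + 4·12 = 64°C ✓; longest run = 3 ✓ — fails.
P2 (25 nt, A=11 T=2 G=8 C=4): length 25 ✓; GC 12/25 = 48.0% ✓; Tm = 2·13 + 4·12 = 74°C, outside 60–73°C ✗; longest run = 4 ✓ — fails.
P3 (23 nt, A=6 T=8 G=8 C=1): length 23 ✓; GC 9/23 = 39.1% ✓; Tm = 2·14 + 4·9 = 64°C ✓; longest run = 4 ✓ — passes.
P4 (21 nt, A=4 T=5 G=8 C=4): length 21 ✓; GC 12/21 = 57.1% ✓; Tm = 2·9 + 4·12 = 66°C ✓; longest run = 3 ✓ — passes.
P5 (22 nt, A=7 T=4 G=7 C=4): length 22 ✓; GC 11/22 = 50.0% ✓; Tm = 2·11 + 4·11 = 66°C ✓; longest run = 2 ✓ — passes.

P3, P4 and P5.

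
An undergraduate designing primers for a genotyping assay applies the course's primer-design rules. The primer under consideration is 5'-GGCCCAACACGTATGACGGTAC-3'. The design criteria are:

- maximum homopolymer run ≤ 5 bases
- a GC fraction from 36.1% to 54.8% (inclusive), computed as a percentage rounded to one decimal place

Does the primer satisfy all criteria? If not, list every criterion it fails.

Base counts: A=6, T=3, G=6, C=7 (length 22).
homopolymer run: longest run = 3 ✓
GC content: GC 13/22 = 59.1%, outside 36.1–54.8% ✗

Fails: GC content.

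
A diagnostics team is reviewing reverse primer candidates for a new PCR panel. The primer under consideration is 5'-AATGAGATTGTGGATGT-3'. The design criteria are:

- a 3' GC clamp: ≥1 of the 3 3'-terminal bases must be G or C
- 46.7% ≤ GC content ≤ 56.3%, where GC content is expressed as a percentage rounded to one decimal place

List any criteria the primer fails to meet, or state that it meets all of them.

Fails: GC content.

Base counts: A=5, T=6, G=6, C=0 (length 17).
GC clamp: 3' end TGT has 1 G/C ✓
GC content: GC 6/17 = 35.3%, outside 46.7–56.3% ✗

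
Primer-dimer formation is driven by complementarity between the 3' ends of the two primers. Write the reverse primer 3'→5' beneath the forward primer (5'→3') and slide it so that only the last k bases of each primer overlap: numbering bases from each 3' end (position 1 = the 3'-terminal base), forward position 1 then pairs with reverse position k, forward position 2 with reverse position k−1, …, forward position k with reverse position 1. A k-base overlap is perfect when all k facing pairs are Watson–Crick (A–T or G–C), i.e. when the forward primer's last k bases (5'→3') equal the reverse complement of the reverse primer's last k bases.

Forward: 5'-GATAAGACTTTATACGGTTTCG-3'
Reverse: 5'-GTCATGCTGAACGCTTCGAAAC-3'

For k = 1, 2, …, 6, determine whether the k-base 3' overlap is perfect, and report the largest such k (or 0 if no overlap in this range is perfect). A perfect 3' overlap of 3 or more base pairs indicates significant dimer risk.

Last 6 bases (5'→3') — forward …GTTTCG, reverse …CGAAAC.
Reverse complement of the reverse primer's last 6 bases: GTTTCG; its first k bases are the reverse complement of the reverse primer's last k bases, so a perfect k-base overlap needs the forward primer's last k bases to equal them.
Comparing (forward last k vs required): k=1: G vs G ✓; k=2: CG vs GT ✗; k=3: TCG vs GTT ✗; k=4: TTCG vs GTTT ✗; k=5: TTTCG vs GTTTC ✗; k=6: GTTTCG vs GTTTCG ✓.
Perfect overlaps at k = 1, 6; the largest is 6.

Longest perfect overlap: 6 complementary base pairs; significant dimer risk (threshold 3).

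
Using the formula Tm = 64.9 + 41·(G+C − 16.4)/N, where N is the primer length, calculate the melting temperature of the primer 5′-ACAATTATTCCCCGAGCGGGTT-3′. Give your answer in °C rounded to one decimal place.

Base counts: A=5, T=6, G=5, C=6; G+C = 11, N = 22.
Tm = 64.9 + 41·(11 − 16.4)/22 = 64.9 + -221.40/22 = 54.8°C.

54.8°C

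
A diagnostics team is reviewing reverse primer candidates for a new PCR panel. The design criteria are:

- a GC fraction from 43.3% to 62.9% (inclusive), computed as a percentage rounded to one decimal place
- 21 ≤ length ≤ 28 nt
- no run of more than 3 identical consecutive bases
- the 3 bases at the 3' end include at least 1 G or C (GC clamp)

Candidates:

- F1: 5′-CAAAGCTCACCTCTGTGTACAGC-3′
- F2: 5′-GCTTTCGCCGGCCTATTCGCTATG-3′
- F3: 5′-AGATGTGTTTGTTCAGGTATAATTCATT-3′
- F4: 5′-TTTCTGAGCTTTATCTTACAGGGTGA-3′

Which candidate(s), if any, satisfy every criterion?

F1 (23 nt, A=6 T=5 G=4 C=8): GC 12/23 = 52.2% ✓; length 23 ✓; longest run = 3 ✓; 3' end AGC has 2 G/C ✓ — passes.
F2 (24 nt, A=2 T=8 G=6 C=8): GC 14/24 = 58.3% ✓; length 24 ✓; longest run = 3 ✓; 3' end ATG has 1 G/C ✓ — passes.
F3 (28 nt, A=7 T=13 G=6 C=2): GC 8/28 = 28.6%, outside 43.3–62.9% ✗; length 28 ✓; longest run = 3 ✓; 3' end ATT has 0 G/C, need ≥1 ✗ — fails.
F4 (26 nt, A=5 T=11 G=6 C=4): GC 10/26 = 38.5%, outside 43.3–62.9% ✗; length 26 ✓; longest run = 3 ✓; 3' end TGA has 1 G/C ✓ — fails.

F1 and F2.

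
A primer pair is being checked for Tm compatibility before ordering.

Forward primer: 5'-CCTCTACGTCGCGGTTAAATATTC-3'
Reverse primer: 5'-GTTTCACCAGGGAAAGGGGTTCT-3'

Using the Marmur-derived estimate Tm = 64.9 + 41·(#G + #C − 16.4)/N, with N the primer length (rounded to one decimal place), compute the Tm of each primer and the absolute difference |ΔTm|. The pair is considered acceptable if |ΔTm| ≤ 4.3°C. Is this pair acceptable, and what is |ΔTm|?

|ΔTm| = 1.4°C; the pair is acceptable.

Forward: G+C = 11, N = 24 → Tm = 64.9 + 41·(11 − 16.4)/24 = 55.7°C.
Reverse: G+C = 12, N = 23 → Tm = 64.9 + 41·(12 − 16.4)/23 = 57.1°C.
|ΔTm| = |55.7 − 57.1| = 1.4°C, ≤ 4.3°C.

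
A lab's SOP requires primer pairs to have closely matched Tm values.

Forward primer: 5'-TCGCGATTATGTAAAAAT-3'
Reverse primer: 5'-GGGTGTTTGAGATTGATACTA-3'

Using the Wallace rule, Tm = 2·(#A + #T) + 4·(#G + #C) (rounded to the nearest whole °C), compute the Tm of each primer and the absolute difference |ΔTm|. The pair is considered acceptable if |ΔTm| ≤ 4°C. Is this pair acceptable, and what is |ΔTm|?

Forward: A=7 T=6 G=3 C=2 → Tm = 2·13 + 4·5 = 46°C.
Reverse: A=5 T=8 G=7 C=1 → Tm = 2·13 + 4·8 = 58°C.
|ΔTm| = |46 − 58| = 12°C, > 4°C.

|ΔTm| = 12°C; the pair is not acceptable.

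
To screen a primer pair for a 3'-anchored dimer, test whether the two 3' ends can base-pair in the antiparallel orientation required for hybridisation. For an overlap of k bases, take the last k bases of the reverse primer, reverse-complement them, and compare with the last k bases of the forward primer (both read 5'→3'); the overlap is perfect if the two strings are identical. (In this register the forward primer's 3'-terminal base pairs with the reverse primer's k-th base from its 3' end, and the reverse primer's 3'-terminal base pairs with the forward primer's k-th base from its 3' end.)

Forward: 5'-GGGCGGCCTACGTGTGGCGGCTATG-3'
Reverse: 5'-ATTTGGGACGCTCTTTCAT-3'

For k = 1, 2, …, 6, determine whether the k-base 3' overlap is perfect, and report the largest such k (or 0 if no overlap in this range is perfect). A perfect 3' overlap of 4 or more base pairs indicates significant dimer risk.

Longest perfect overlap: 3 complementary base pairs; below the dimer-risk threshold (threshold 4).

Last 6 bases (5'→3') — forward …GCTATG, reverse …TTTCAT.
Reverse complement of the reverse primer's last 6 bases: ATGAAA; its first k bases are the reverse complement of the reverse primer's last k bases, so a perfect k-base overlap needs the forward primer's last k bases to equal them.
Comparing (forward last k vs required): k=1: G vs A ✗; k=2: TG vs AT ✗; k=3: ATG vs ATG ✓; k=4: TATG vs ATGA ✗; k=5: CTATG vs ATGAA ✗; k=6: GCTATG vs ATGAAA ✗.
Only k = 3 is perfect, so the longest perfect 3' overlap is 3.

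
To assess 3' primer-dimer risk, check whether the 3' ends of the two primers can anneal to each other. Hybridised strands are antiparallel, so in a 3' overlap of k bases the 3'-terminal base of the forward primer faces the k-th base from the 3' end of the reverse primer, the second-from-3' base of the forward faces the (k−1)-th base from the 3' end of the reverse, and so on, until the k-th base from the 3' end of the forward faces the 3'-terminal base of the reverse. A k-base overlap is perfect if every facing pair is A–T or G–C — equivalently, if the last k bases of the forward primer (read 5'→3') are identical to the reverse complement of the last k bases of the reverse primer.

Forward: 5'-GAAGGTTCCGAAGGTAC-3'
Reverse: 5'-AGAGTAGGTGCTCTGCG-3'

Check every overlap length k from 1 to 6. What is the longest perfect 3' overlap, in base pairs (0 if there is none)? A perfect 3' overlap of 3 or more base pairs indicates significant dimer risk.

Last 6 bases (5'→3') — forward …AGGTAC, reverse …TCTGCG.
Reverse complement of the reverse primer's last 6 bases: CGCAGA; its first k bases are the reverse complement of the reverse primer's last k bases, so a perfect k-base overlap needs the forward primer's last k bases to equal them.
Comparing (forward last k vs required): k=1: C vs C ✓; k=2: AC vs CG ✗; k=3: TAC vs CGC ✗; k=4: GTAC vs CGCA ✗; k=5: GGTAC vs CGCAG ✗; k=6: AGGTAC vs CGCAGA ✗.
Only k = 1 is perfect, so the longest perfect 3' overlap is 1.

Longest perfect overlap: 1 complementary base pair; below the dimer-risk threshold (threshold 3).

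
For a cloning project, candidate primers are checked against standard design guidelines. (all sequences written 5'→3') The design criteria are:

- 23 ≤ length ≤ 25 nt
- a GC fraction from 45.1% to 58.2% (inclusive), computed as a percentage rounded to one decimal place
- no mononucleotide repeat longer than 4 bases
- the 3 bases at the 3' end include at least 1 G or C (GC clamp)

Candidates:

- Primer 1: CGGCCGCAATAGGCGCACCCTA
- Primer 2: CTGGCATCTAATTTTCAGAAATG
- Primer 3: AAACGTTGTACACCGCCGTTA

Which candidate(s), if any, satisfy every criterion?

Primer 1 (22 nt, A=5 T=2 G=6 C=9): length 22, outside 23–25 ✗; GC 15/22 = 68.2%, outside 45.1–58.2% ✗; longest run = 3 ✓; 3' end CTA has 1 G/C ✓ — fails.
Primer 2 (23 nt, A=7 T=8 G=4 C=4): length 23 ✓; GC 8/23 = 34.8%, outside 45.1–58.2% ✗; longest run = 4 ✓; 3' end ATG has 1 G/C ✓ — fails.
Primer 3 (21 nt, A=6 T=5 G=4 C=6): length 21, outside 23–25 ✗; GC 10/21 = 47.6% ✓; longest run = 3 ✓; 3' end TTA has 0 G/C, need ≥1 ✗ — fails.

None of the candidates satisfy all criteria.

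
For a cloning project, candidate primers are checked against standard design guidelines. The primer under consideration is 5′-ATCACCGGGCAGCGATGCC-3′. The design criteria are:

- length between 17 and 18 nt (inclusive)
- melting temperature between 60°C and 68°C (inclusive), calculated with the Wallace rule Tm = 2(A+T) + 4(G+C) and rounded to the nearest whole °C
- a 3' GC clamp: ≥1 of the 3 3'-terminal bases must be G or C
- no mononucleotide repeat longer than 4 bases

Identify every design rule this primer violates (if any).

Fails: length.

Base counts: A=4, T=2, G=6, C=7 (length 19).
length: length 19, outside 17–18 ✗
Tm: Tm = 2·6 + 4·13 = 64°C ✓
GC clamp: 3' end GCC has 3 G/C ✓
homopolymer run: longest run = 3 ✓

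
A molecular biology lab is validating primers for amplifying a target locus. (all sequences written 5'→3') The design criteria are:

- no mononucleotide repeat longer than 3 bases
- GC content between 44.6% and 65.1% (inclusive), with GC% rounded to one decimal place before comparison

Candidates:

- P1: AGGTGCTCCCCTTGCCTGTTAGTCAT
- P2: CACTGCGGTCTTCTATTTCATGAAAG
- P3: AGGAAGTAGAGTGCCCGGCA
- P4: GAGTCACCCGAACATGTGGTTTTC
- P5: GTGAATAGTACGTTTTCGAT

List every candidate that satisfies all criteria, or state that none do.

P1 (26 nt, A=3 T=9 G=6 C=8): longest run = 4, exceeds 3 ✗; GC 14/26 = 53.8% ✓ — fails.
P2 (26 nt, A=6 T=9 G=5 C=6): longest run = 3 ✓; GC 11/26 = 42.3%, outside 44.6–65.1% ✗ — fails.
P3 (20 nt, A=6 T=2 G=8 C=4): longest run = 3 ✓; GC 12/20 = 60.0% ✓ — passes.
P4 (24 nt, A=5 T=7 G=6 C=6): longest run = 4, exceeds 3 ✗; GC 12/24 = 50.0% ✓ — fails.
P5 (20 nt, A=5 T=8 G=5 C=2): longest run = 4, exceeds 3 ✗; GC 7/20 = 35.0%, outside 44.6–65.1% ✗ — fails.

P3 only.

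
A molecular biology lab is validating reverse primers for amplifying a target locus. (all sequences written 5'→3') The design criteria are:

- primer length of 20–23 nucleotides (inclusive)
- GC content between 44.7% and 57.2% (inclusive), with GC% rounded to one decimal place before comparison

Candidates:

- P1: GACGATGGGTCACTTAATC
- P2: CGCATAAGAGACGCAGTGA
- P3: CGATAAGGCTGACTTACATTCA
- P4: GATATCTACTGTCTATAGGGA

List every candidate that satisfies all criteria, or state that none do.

P1 (19 nt, A=5 T=5 G=5 C=4): length 19, outside 20–23 ✗; GC 9/19 = 47.4% ✓ — fails.
P2 (19 nt, A=7 T=2 G=6 C=4): length 19, outside 20–23 ✗; GC 10/19 = 52.6% ✓ — fails.
P3 (22 nt, A=7 T=6 G=4 C=5): length 22 ✓; GC 9/22 = 40.9%, outside 44.7–57.2% ✗ — fails.
P4 (21 nt, A=6 T=7 G=5 C=3): length 21 ✓; GC 8/21 = 38.1%, outside 44.7–57.2% ✗ — fails.

None of the candidates satisfy all criteria.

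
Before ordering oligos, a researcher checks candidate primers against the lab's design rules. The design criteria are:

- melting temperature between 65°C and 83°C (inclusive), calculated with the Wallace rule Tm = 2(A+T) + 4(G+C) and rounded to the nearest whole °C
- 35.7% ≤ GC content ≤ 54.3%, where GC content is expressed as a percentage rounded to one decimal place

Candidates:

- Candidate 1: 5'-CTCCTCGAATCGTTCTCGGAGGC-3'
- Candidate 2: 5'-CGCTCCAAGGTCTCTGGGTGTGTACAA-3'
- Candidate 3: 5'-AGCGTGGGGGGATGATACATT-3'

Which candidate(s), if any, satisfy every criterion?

Candidate 1 (23 nt, A=3 T=6 G=6 C=8): Tm = 2·9 + 4·14 = 74°C ✓; GC 14/23 = 60.9%, outside 35.7–54.3% ✗ — fails.
Candidate 2 (27 nt, A=5 T=7 G=8 C=7): Tm = 2·12 + 4·15 = 84°C, outside 65–83°C ✗; GC 15/27 = 55.6%, outside 35.7–54.3% ✗ — fails.
Candidate 3 (21 nt, A=5 T=5 G=9 C=2): Tm = 2·10 + 4·11 = 64°C, outside 65–83°C ✗; GC 11/21 = 52.4% ✓ — fails.

None of the candidates satisfy all criteria.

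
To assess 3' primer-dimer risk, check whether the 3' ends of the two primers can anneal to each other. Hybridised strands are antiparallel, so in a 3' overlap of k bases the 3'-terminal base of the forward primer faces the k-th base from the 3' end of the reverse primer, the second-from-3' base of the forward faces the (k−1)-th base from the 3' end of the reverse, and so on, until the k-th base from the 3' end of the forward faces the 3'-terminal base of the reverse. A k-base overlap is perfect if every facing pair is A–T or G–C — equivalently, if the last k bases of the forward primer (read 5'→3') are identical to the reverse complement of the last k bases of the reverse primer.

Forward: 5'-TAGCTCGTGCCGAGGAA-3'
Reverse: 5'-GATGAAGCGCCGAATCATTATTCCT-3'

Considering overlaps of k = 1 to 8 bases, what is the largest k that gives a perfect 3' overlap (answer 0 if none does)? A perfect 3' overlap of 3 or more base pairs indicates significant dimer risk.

Last 8 bases (5'→3') — forward …CCGAGGAA, reverse …TTATTCCT.
Reverse complement of the reverse primer's last 8 bases: AGGAATAA; its first k bases are the reverse complement of the reverse primer's last k bases, so a perfect k-base overlap needs the forward primer's last k bases to equal them.
Comparing (forward last k vs required): k=1: A vs A ✓; k=2: AA vs AG ✗; k=3: GAA vs AGG ✗; k=4: GGAA vs AGGA ✗; k=5: AGGAA vs AGGAA ✓; k=6: GAGGAA vs AGGAAT ✗; k=7: CGAGGAA vs AGGAATA ✗; k=8: CCGAGGAA vs AGGAATAA ✗.
Perfect overlaps at k = 1, 5; the largest is 5.

Longest perfect overlap: 5 complementary base pairs; significant dimer risk (threshold 3).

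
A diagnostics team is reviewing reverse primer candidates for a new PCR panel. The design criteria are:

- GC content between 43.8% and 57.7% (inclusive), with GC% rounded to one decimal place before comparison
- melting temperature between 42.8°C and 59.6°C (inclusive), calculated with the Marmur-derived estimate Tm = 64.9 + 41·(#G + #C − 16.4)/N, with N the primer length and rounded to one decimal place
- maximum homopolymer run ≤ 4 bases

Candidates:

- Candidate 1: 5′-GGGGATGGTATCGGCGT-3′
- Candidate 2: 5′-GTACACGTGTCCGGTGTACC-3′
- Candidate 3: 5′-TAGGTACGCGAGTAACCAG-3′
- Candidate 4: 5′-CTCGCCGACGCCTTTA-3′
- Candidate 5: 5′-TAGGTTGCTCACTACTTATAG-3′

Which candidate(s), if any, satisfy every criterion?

Candidate 1 (17 nt, A=2 T=4 G=9 C=2): GC 11/17 = 64.7%, outside 43.8–57.7% ✗; Tm = 64.9 + 41·(11 − 16.4)/17 = 51.9°C ✓; longest run = 4 ✓ — fails.
Candidate 2 (20 nt, A=3 T=5 G=6 C=6): GC 12/20 = 60.0%, outside 43.8–57.7% ✗; Tm = 64.9 + 41·(12 − 16.4)/20 = 55.9°C ✓; longest run = 2 ✓ — fails.
Candidate 3 (19 nt, A=6 T=3 G=6 C=4): GC 10/19 = 52.6% ✓; Tm = 64.9 + 41·(10 − 16.4)/19 = 51.1°C ✓; longest run = 2 ✓ — passes.
Candidate 4 (16 nt, A=2 T=4 G=3 C=7): GC 10/16 = 62.5%, outside 43.8–57.7% ✗; Tm = 64.9 + 41·(10 − 16.4)/16 = 48.5°C ✓; longest run = 3 ✓ — fails.
Candidate 5 (21 nt, A=5 T=8 G=4 C=4): GC 8/21 = 38.1%, outside 43.8–57.7% ✗; Tm = 64.9 + 41·(8 − 16.4)/21 = 48.5°C ✓; longest run = 2 ✓ — fails.

Candidate 3 only.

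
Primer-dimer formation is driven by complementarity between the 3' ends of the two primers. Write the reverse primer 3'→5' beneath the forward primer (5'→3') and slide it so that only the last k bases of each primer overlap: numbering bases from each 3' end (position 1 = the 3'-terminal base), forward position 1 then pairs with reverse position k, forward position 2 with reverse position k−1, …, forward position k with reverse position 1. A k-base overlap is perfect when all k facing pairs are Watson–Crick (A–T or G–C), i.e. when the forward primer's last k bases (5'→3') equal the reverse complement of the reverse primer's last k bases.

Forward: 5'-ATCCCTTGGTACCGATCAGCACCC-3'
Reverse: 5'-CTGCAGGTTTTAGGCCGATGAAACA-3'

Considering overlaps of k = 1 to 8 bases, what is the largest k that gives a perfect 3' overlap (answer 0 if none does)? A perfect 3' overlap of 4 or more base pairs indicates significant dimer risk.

Longest perfect overlap: 0 complementary base pairs; below the dimer-risk threshold (threshold 4).

Last 8 bases (5'→3') — forward …CAGCACCC, reverse …ATGAAACA.
Reverse complement of the reverse primer's last 8 bases: TGTTTCAT; its first k bases are the reverse complement of the reverse primer's last k bases, so a perfect k-base overlap needs the forward primer's last k bases to equal them.
Comparing (forward last k vs required): k=1: C vs T ✗; k=2: CC vs TG ✗; k=3: CCC vs TGT ✗; k=4: ACCC vs TGTT ✗; k=5: CACCC vs TGTTT ✗; k=6: GCACCC vs TGTTTC ✗; k=7: AGCACCC vs TGTTTCA ✗; k=8: CAGCACCC vs TGTTTCAT ✗.
No overlap length from 1 to 8 is perfect, so the longest perfect 3' overlap is 0.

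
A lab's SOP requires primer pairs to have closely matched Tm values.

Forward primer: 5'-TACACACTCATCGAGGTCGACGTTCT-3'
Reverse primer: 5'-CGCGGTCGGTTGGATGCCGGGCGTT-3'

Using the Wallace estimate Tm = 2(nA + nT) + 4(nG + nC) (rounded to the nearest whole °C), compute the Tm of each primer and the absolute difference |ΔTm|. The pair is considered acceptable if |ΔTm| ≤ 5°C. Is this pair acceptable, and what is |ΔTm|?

Forward: A=6 T=7 G=5 C=8 → Tm = 2·13 + 4·13 = 78°C.
Reverse: A=1 T=6 G=12 C=6 → Tm = 2·7 + 4·18 = 86°C.
|ΔTm| = |78 − 86| = 8°C, > 5°C.

|ΔTm| = 8°C; the pair is not acceptable.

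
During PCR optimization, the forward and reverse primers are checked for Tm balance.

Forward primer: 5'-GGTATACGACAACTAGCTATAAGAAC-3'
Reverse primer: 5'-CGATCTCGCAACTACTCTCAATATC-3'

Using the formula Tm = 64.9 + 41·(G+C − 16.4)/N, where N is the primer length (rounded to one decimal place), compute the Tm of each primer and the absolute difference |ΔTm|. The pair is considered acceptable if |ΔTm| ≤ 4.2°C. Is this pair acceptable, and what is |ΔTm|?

Forward: G+C = 10, N = 26 → Tm = 64.9 + 41·(10 − 16.4)/26 = 54.8°C.
Reverse: G+C = 11, N = 25 → Tm = 64.9 + 41·(11 − 16.4)/25 = 56.0°C.
|ΔTm| = |54.8 − 56.0| = 1.2°C, ≤ 4.2°C.

|ΔTm| = 1.2°C; the pair is acceptable.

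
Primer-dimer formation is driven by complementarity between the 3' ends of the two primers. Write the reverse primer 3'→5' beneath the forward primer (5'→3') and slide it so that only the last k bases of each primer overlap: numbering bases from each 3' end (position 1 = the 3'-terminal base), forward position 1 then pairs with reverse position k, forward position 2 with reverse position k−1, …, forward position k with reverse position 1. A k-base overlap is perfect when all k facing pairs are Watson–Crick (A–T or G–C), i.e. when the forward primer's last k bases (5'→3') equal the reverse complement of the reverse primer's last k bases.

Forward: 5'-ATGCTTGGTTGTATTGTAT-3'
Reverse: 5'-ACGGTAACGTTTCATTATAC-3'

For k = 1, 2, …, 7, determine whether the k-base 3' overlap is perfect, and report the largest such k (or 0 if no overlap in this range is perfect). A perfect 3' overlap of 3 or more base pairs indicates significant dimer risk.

Longest perfect overlap: 4 complementary base pairs; significant dimer risk (threshold 3).

Last 7 bases (5'→3') — forward …ATTGTAT, reverse …ATTATAC.
Reverse complement of the reverse primer's last 7 bases: GTATAAT; its first k bases are the reverse complement of the reverse primer's last k bases, so a perfect k-base overlap needs the forward primer's last k bases to equal them.
Comparing (forward last k vs required): k=1: T vs G ✗; k=2: AT vs GT ✗; k=3: TAT vs GTA ✗; k=4: GTAT vs GTAT ✓; k=5: TGTAT vs GTATA ✗; k=6: TTGTAT vs GTATAA ✗; k=7: ATTGTAT vs GTATAAT ✗.
Only k = 4 is perfect, so the longest perfect 3' overlap is 4.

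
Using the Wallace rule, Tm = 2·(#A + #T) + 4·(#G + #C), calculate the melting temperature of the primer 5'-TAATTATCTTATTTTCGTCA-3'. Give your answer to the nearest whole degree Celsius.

48°C

Base counts: A=5, T=11, G=1, C=3 (length 20).
Tm = 2·(5+11) + 4·(1+3) = 2·16 + 4·4 = 32 + 16 = 48°C.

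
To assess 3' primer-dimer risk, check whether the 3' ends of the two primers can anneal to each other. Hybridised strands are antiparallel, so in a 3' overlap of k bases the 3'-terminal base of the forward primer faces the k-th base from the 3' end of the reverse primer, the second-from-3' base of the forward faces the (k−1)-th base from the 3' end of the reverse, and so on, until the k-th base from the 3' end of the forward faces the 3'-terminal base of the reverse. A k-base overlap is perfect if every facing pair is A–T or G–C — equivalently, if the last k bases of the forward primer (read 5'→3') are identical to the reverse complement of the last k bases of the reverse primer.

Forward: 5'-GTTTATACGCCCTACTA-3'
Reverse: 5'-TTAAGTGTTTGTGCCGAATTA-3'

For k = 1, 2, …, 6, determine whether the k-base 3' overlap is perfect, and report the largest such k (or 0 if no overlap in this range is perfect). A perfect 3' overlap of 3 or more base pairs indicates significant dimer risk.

Last 6 bases (5'→3') — forward …CTACTA, reverse …GAATTA.
Reverse complement of the reverse primer's last 6 bases: TAATTC; its first k bases are the reverse complement of the reverse primer's last k bases, so a perfect k-base overlap needs the forward primer's last k bases to equal them.
Comparing (forward last k vs required): k=1: A vs T ✗; k=2: TA vs TA ✓; k=3: CTA vs TAA ✗; k=4: ACTA vs TAAT ✗; k=5: TACTA vs TAATT ✗; k=6: CTACTA vs TAATTC ✗.
Only k = 2 is perfect, so the longest perfect 3' overlap is 2.

Longest perfect overlap: 2 complementary base pairs; below the dimer-risk threshold (threshold 3).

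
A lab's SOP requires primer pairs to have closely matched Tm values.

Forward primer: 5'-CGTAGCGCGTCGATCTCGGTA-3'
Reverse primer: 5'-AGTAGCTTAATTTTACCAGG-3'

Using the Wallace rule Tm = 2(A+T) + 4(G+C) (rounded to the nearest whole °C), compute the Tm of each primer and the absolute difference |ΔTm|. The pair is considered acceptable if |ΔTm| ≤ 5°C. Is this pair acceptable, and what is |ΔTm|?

Forward: A=3 T=5 G=7 C=6 → Tm = 2·8 + 4·13 = 68°C.
Reverse: A=6 T=7 G=4 C=3 → Tm = 2·13 + 4·7 = 54°C.
|ΔTm| = |68 − 54| = 14°C, > 5°C.

|ΔTm| = 14°C; the pair is not acceptable.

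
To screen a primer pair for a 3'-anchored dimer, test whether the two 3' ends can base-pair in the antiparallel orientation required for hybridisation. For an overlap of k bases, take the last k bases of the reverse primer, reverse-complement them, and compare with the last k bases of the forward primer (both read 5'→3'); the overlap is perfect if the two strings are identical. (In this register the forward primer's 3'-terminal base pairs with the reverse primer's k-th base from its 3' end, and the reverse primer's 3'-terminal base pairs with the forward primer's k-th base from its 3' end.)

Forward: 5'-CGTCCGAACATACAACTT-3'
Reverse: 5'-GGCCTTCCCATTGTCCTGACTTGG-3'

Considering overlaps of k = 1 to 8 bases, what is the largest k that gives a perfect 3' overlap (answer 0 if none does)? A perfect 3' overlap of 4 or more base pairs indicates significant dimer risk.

Longest perfect overlap: 0 complementary base pairs; below the dimer-risk threshold (threshold 4).

Last 8 bases (5'→3') — forward …TACAACTT, reverse …TGACTTGG.
Reverse complement of the reverse primer's last 8 bases: CCAAGTCA; its first k bases are the reverse complement of the reverse primer's last k bases, so a perfect k-base overlap needs the forward primer's last k bases to equal them.
Comparing (forward last k vs required): k=1: T vs C ✗; k=2: TT vs CC ✗; k=3: CTT vs CCA ✗; k=4: ACTT vs CCAA ✗; k=5: AACTT vs CCAAG ✗; k=6: CAACTT vs CCAAGT ✗; k=7: ACAACTT vs CCAAGTC ✗; k=8: TACAACTT vs CCAAGTCA ✗.
No overlap length from 1 to 8 is perfect, so the longest perfect 3' overlap is 0.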